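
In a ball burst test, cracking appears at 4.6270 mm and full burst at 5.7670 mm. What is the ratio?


Formula: Ratio = crack / burst
Substituting: Ratio = 4.6270 / 5.7670
Result: 0.8023


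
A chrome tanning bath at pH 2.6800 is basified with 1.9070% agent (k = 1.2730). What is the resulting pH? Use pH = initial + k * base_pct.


Formula: pH_final = pH_initial + k * base_pct
Substituting: pH_final = 2.6800 + 1.2730 * 1.9070
Result: 5.1076


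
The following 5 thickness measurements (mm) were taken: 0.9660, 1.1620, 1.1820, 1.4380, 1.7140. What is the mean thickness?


Formula: Average = sum / n
Substituting: Average = 6.4620 / 5
Result: 1.2924 mm


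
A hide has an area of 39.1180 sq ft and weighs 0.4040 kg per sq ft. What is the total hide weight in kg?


Formula: Weight = area * weight_per_sqft
Substituting: Weight = 39.1180 * 0.4040
Result: 15.8037 kg


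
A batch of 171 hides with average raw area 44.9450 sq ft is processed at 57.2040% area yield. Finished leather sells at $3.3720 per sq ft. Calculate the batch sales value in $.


Raw_total = N * avg_area = 171 * 44.9450 = 7685.5950 sq ft
Finished = Raw_total * yield / 100 = 7685.5950 * 57.2040 / 100 = 4396.4678 sq ft
Value = Finished * price = 4396.4678 * 3.3720 = 14824.8893 $


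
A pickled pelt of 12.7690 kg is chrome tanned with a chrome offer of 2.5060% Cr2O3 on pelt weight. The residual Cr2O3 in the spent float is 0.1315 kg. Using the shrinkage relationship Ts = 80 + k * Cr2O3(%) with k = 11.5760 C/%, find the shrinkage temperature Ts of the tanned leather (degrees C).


Offered = pelt * offer_pct / 100 = 12.7690 * 2.5060 / 100 = 0.3200 kg
Uptake = offered - residual = 0.3200 - 0.1315 = 0.1885 kg
Cr2O3% on pelt = uptake / pelt * 100 = 0.1885 / 12.7690 * 100 = 1.4762 %
Ts = 80 + k * Cr2O3% = 80 + 11.5760 * 1.4762 = 97.0881 C


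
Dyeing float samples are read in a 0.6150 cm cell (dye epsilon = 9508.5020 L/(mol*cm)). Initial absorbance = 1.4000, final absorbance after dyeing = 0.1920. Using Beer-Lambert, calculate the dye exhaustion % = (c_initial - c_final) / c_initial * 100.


c_initial = A_i / (epsilon * l) = 1.4000 / (9508.5020 * 0.6150) = 2.3941e-04 mol/L
c_final = A_f / (epsilon * l) = 0.1920 / (9508.5020 * 0.6150) = 3.2833e-05 mol/L
Exhaustion = (c_initial - c_final) / c_initial * 100 = (2.3941e-04 - 3.2833e-05) / 2.3941e-04 * 100 = 86.2857 %


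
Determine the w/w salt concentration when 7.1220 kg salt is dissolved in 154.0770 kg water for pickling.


Formula: Conc = salt / (water + salt) * 100
Substituting: Conc = 7.1220 / (154.0770 + 7.1220) * 100
Result: 4.4181 %


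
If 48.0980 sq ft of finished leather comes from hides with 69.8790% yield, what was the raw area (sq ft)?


Formula: raw = finished * 100 / yield
Substituting: raw = 48.0980 * 100 / 69.8790
Result: 68.8304 sq ft


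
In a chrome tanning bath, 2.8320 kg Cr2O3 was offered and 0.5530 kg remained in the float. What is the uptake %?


Formula: Uptake = (offered - residual) / offered * 100
Substituting: Uptake = (2.8320 - 0.5530) / 2.8320 * 100
Result: 80.4732 %


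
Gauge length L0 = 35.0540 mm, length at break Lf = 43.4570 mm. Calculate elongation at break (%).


Formula: Elongation = (Lf - L0) / L0 * 100
Substituting: Elongation = (43.4570 - 35.0540) / 35.0540 * 100
Result: 23.9716 %


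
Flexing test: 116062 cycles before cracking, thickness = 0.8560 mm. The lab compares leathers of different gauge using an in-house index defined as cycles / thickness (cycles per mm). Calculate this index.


Formula: Index = cycles / thickness
Substituting: Index = 116062 / 0.8560
Result: 135586.4486 cycles/mm


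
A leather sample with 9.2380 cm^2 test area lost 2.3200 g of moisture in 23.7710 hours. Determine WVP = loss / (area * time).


Formula: WVP = loss / (area * time)
Substituting: WVP = 2.3200 / (9.2380 * 23.7710)
Result: 0.0105648 g/(cm^2*hr)


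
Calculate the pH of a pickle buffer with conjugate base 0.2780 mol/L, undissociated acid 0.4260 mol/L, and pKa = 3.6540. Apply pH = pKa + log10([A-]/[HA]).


ratio = [A-] / [HA] = 0.2780 / 0.4260 = 0.6526
log10(ratio) = -0.1854
pH = pKa + log10(ratio) = 3.6540 - 0.1854 = 3.4686


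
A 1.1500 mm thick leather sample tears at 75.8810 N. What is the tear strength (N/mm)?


Formula: Tear strength = force / thickness
Substituting: Tear strength = 75.8810 / 1.1500
Result: 65.9835 N/mm


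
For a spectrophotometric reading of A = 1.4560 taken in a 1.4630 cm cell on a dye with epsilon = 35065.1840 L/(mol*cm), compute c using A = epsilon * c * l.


Formula: c = A / (epsilon * l)
Substituting: c = 1.4560 / (35065.1840 * 1.4630)
Result: 2.8382e-05 mol/L


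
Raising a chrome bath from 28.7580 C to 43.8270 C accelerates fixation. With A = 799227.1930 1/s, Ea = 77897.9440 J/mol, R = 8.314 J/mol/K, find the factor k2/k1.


T1 = 28.7580 + 273.15 = 301.9080 K; T2 = 43.8270 + 273.15 = 316.9770 K
k1 = A * exp(-Ea/(R*T1)) = 799227.1930 * exp(-77897.9440/(8.314*301.9080)) = 2.6587e-08 1/s
k2 = A * exp(-Ea/(R*T2)) = 799227.1930 * exp(-77897.9440/(8.314*316.9770)) = 1.1625e-07 1/s
k2/k1 = 1.1625e-07 / 2.6587e-08 = 4.3726


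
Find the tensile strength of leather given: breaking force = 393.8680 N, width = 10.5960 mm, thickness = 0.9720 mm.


Formula: TS = force / (width * thickness)
Substituting: TS = 393.8680 / (10.5960 * 0.9720)
Result: 38.2422 N/mm^2


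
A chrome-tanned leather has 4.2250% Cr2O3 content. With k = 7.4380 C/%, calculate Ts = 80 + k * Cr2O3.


Formula: Ts = 80 + k * Cr2O3
Substituting: Ts = 80 + 7.4380 * 4.2250
Result: 111.4256 C


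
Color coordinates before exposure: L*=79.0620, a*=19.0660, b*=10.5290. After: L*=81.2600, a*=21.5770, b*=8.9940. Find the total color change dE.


dL = 2.1980, da = 2.5110, db = -1.5350
dE = sqrt(2.1980^2 + 2.5110^2 + (-1.5350)^2) = 3.6732


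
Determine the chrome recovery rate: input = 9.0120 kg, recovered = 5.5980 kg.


Formula: Recovery = recovered / input * 100
Substituting: Recovery = 5.5980 / 9.0120 * 100
Result: 62.1172 %


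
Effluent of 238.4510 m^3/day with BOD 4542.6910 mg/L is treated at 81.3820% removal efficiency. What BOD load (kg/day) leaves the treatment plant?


Load_in = volume * conc / 1000 = 238.4510 * 4542.6910 / 1000 = 1083.2092 kg/day
Removed = Load_in * eff / 100 = 1083.2092 * 81.3820 / 100 = 881.5373 kg/day
Load_out = Load_in - Removed = 1083.2092 - 881.5373 = 201.6719 kg/day


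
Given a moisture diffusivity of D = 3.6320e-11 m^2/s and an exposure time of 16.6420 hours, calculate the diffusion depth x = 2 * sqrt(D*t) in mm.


t = 16.6420 hr * 3600 = 59911.2000 s
D * t = 3.6320e-11 * 59911.2000 = 2.1760e-06
x = 2 * sqrt(D*t) = 2 * sqrt(2.1760e-06) = 0.00295024 m = 2.9502 mm


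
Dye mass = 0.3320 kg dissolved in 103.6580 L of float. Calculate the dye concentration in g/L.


Formula: Conc = dye_mass(kg) / volume(L) * 1000
Substituting: Conc = 0.3320 / 103.6580 * 1000
Result: 3.2028 g/L


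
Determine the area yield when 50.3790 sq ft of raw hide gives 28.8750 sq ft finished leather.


Formula: Yield = finished / raw * 100
Substituting: Yield = 28.8750 / 50.3790 * 100
Result: 57.3155 %


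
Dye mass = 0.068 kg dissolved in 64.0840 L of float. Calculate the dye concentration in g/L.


Formula: Conc = dye_mass(kg) / volume(L) * 1000
Substituting: Conc = 0.068 / 64.0840 * 1000
Result: 1.0611 g/L


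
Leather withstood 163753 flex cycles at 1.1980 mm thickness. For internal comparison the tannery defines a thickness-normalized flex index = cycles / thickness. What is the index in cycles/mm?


Formula: Index = cycles / thickness
Substituting: Index = 163753 / 1.1980
Result: 136688.6477 cycles/mm


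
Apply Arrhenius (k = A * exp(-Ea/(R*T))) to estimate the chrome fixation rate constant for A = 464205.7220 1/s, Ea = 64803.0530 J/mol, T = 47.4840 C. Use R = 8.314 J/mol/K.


T_K = T_C + 273.15 = 47.4840 + 273.15 = 320.6340 K
exponent = -Ea / (R * T_K) = -64803.0530 / (8.314 * 320.6340) = -24.3095
k = A * exp(exponent) = 464205.7220 * exp(-24.3095) = 1.2860e-05 1/s


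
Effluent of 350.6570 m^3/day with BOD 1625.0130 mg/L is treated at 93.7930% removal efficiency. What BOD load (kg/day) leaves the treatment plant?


Load_in = volume * conc / 1000 = 350.6570 * 1625.0130 / 1000 = 569.8222 kg/day
Removed = Load_in * eff / 100 = 569.8222 * 93.7930 / 100 = 534.4533 kg/day
Load_out = Load_in - Removed = 569.8222 - 534.4533 = 35.3689 kg/day


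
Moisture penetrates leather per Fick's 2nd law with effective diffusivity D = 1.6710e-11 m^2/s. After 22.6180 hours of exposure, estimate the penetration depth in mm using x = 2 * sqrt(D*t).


t = 22.6180 hr * 3600 = 81424.8000 s
D * t = 1.6710e-11 * 81424.8000 = 1.3606e-06
x = 2 * sqrt(D*t) = 2 * sqrt(1.3606e-06) = 0.0023329 m = 2.3329 mm


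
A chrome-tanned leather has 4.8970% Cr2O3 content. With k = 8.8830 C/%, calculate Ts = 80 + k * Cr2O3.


Formula: Ts = 80 + k * Cr2O3
Substituting: Ts = 80 + 8.8830 * 4.8970
Result: 123.5001 C


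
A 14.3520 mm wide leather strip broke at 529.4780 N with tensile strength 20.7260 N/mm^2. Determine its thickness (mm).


Formula: t = F / (TS * w)
Substituting: t = 529.4780 / (20.7260 * 14.3520)
Result: 1.7800 mm


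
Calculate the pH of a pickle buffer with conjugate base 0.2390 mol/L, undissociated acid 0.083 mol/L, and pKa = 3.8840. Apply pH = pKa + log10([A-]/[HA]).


ratio = [A-] / [HA] = 0.2390 / 0.083 = 2.8795
log10(ratio) = 0.4593
pH = pKa + log10(ratio) = 3.8840 + 0.4593 = 4.3433


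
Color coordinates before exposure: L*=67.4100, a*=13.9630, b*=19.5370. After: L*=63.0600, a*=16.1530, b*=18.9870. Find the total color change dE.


dL = -4.3500, da = 2.1900, db = -0.5500
dE = sqrt((-4.3500)^2 + 2.1900^2 + (-0.5500)^2) = 4.9011


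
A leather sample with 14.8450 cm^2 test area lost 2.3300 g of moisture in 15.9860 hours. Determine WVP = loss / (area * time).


Formula: WVP = loss / (area * time)
Substituting: WVP = 2.3300 / (14.8450 * 15.9860)
Result: 0.00981829 g/(cm^2*hr)


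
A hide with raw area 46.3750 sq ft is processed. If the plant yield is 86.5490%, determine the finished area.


Formula: finished = raw * yield / 100
Substituting: finished = 46.3750 * 86.5490 / 100
Result: 40.1371 sq ft


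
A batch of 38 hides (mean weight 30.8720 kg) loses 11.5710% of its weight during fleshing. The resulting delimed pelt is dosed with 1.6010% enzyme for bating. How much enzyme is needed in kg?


Total_raw = N * avg_wt = 38 * 30.8720 = 1173.1360 kg
Substrate = Total_raw * (1 - loss/100) = 1173.1360 * (1 - 11.5710/100) = 1037.3924 kg
Enzyme = Substrate * pct / 100 = 1037.3924 * 1.6010 / 100 = 16.6087 kg


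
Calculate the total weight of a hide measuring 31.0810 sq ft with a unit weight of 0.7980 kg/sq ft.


Formula: Weight = area * weight_per_sqft
Substituting: Weight = 31.0810 * 0.7980
Result: 24.8026 kg


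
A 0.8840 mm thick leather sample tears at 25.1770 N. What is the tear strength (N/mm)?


Formula: Tear strength = force / thickness
Substituting: Tear strength = 25.1770 / 0.8840
Result: 28.4808 N/mm


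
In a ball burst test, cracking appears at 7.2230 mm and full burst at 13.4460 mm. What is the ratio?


Formula: Ratio = crack / burst
Substituting: Ratio = 7.2230 / 13.4460
Result: 0.5372


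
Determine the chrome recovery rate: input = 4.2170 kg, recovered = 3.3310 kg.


Formula: Recovery = recovered / input * 100
Substituting: Recovery = 3.3310 / 4.2170 * 100
Result: 78.9898 %


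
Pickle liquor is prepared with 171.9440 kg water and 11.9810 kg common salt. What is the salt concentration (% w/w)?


Formula: Conc = salt / (water + salt) * 100
Substituting: Conc = 11.9810 / (171.9440 + 11.9810) * 100
Result: 6.5141 %


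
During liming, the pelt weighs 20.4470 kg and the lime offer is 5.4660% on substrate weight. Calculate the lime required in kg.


Formula: Lime = substrate * pct / 100
Substituting: Lime = 20.4470 * 5.4660 / 100
Result: 1.1176 kg


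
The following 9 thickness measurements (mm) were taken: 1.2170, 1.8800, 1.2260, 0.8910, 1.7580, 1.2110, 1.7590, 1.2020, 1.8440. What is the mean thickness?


Formula: Average = sum / n
Substituting: Average = 12.9880 / 9
Result: 1.4431 mm


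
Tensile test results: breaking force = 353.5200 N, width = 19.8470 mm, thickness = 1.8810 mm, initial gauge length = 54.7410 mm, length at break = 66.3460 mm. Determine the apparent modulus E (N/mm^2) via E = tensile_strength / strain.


TS = F / (w * t) = 353.5200 / (19.8470 * 1.8810) = 9.4696 N/mm^2
strain = (Lf - L0) / L0 = (66.3460 - 54.7410) / 54.7410 = 0.2120
E = TS / strain = 9.4696 / 0.2120 = 44.6681 N/mm^2


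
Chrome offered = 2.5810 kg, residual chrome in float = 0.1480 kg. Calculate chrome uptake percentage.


Formula: Uptake = (offered - residual) / offered * 100
Substituting: Uptake = (2.5810 - 0.1480) / 2.5810 * 100
Result: 94.2658 %


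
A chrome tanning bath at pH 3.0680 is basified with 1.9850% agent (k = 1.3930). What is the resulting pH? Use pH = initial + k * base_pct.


Formula: pH_final = pH_initial + k * base_pct
Substituting: pH_final = 3.0680 + 1.3930 * 1.9850
Result: 5.8331


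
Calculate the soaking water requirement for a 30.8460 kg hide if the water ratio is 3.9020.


Formula: Water = hide_weight * ratio
Substituting: Water = 30.8460 * 3.9020
Result: 120.3611 kg


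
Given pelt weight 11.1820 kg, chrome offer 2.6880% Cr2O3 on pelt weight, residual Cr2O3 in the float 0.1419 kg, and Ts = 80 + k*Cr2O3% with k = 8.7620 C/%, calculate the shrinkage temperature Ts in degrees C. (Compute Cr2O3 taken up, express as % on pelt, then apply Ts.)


Offered = pelt * offer_pct / 100 = 11.1820 * 2.6880 / 100 = 0.3006 kg
Uptake = offered - residual = 0.3006 - 0.1419 = 0.1587 kg
Cr2O3% on pelt = uptake / pelt * 100 = 0.1587 / 11.1820 * 100 = 1.4190 %
Ts = 80 + k * Cr2O3% = 80 + 8.7620 * 1.4190 = 92.4332 C


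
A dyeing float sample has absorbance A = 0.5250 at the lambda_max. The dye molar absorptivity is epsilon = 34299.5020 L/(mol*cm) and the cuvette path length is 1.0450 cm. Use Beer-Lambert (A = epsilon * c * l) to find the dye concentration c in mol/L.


Formula: c = A / (epsilon * l)
Substituting: c = 0.5250 / (34299.5020 * 1.0450)
Result: 1.4647e-05 mol/L


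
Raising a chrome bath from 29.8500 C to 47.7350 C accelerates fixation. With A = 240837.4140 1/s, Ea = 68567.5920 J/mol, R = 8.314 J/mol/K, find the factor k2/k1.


T1 = 29.8500 + 273.15 = 303.0000 K; T2 = 47.7350 + 273.15 = 320.8850 K
k1 = A * exp(-Ea/(R*T1)) = 240837.4140 * exp(-68567.5920/(8.314*303.0000)) = 3.6377e-07 1/s
k2 = A * exp(-Ea/(R*T2)) = 240837.4140 * exp(-68567.5920/(8.314*320.8850)) = 1.6584e-06 1/s
k2/k1 = 1.6584e-06 / 3.6377e-07 = 4.5589


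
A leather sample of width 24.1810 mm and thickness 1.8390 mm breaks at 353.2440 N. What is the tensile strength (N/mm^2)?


Formula: TS = force / (width * thickness)
Substituting: TS = 353.2440 / (24.1810 * 1.8390)
Result: 7.9436 N/mm^2


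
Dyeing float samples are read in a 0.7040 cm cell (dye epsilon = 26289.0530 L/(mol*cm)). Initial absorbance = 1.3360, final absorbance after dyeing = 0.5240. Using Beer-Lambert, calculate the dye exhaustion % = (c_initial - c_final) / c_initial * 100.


c_initial = A_i / (epsilon * l) = 1.3360 / (26289.0530 * 0.7040) = 7.2187e-05 mol/L
c_final = A_f / (epsilon * l) = 0.5240 / (26289.0530 * 0.7040) = 2.8313e-05 mol/L
Exhaustion = (c_initial - c_final) / c_initial * 100 = (7.2187e-05 - 2.8313e-05) / 7.2187e-05 * 100 = 60.7784 %


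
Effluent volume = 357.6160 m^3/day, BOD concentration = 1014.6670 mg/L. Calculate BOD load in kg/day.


Formula: BOD_load = volume * conc / 1000
Substituting: BOD_load = 357.6160 * 1014.6670 / 1000
Result: 362.8612 kg/day


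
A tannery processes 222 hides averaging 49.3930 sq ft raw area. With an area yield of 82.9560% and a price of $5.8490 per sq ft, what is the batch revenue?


Raw_total = N * avg_area = 222 * 49.3930 = 10965.2460 sq ft
Finished = Raw_total * yield / 100 = 10965.2460 * 82.9560 / 100 = 9096.3295 sq ft
Value = Finished * price = 9096.3295 * 5.8490 = 53204.4311 $


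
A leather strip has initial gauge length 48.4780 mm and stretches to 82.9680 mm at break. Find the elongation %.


Formula: Elongation = (Lf - L0) / L0 * 100
Substituting: Elongation = (82.9680 - 48.4780) / 48.4780 * 100
Result: 71.1457 %


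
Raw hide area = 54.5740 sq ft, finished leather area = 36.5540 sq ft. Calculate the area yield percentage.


Formula: Yield = finished / raw * 100
Substituting: Yield = 36.5540 / 54.5740 * 100
Result: 66.9806 %


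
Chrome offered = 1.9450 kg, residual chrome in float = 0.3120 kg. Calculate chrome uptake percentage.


Formula: Uptake = (offered - residual) / offered * 100
Substituting: Uptake = (1.9450 - 0.3120) / 1.9450 * 100
Result: 83.9589 %


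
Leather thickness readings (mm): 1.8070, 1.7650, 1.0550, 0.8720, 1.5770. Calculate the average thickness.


Formula: Average = sum / n
Substituting: Average = 7.0760 / 5
Result: 1.4152 mm


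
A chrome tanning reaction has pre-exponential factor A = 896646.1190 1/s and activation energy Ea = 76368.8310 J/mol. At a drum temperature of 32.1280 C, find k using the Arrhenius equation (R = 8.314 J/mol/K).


T_K = T_C + 273.15 = 32.1280 + 273.15 = 305.2780 K
exponent = -Ea / (R * T_K) = -76368.8310 / (8.314 * 305.2780) = -30.0892
k = A * exp(exponent) = 896646.1190 * exp(-30.0892) = 7.6745e-08 1/s


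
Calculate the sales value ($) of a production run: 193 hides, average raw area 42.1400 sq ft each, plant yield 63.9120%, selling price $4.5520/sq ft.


Raw_total = N * avg_area = 193 * 42.1400 = 8133.0200 sq ft
Finished = Raw_total * yield / 100 = 8133.0200 * 63.9120 / 100 = 5197.9757 sq ft
Value = Finished * price = 5197.9757 * 4.5520 = 23661.1856 $


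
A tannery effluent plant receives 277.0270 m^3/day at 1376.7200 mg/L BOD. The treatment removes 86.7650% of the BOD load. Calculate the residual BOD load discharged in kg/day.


Load_in = volume * conc / 1000 = 277.0270 * 1376.7200 / 1000 = 381.3886 kg/day
Removed = Load_in * eff / 100 = 381.3886 * 86.7650 / 100 = 330.9118 kg/day
Load_out = Load_in - Removed = 381.3886 - 330.9118 = 50.4768 kg/day


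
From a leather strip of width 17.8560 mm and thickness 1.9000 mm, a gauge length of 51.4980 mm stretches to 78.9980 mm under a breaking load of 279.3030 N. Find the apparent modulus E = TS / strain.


TS = F / (w * t) = 279.3030 / (17.8560 * 1.9000) = 8.2326 N/mm^2
strain = (Lf - L0) / L0 = (78.9980 - 51.4980) / 51.4980 = 0.5340
E = TS / strain = 8.2326 / 0.5340 = 15.4168 N/mm^2


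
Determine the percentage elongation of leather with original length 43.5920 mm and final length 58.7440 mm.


Formula: Elongation = (Lf - L0) / L0 * 100
Substituting: Elongation = (58.7440 - 43.5920) / 43.5920 * 100
Result: 34.7587 %


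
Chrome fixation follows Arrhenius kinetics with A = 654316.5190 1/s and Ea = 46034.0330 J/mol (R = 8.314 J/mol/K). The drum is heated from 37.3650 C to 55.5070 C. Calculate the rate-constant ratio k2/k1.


T1 = 37.3650 + 273.15 = 310.5150 K; T2 = 55.5070 + 273.15 = 328.6570 K
k1 = A * exp(-Ea/(R*T1)) = 654316.5190 * exp(-46034.0330/(8.314*310.5150)) = 0.0117948 1/s
k2 = A * exp(-Ea/(R*T2)) = 654316.5190 * exp(-46034.0330/(8.314*328.6570)) = 0.0315623 1/s
k2/k1 = 0.0315623 / 0.0117948 = 2.6759


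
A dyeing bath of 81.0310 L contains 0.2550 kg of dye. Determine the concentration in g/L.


Formula: Conc = dye_mass(kg) / volume(L) * 1000
Substituting: Conc = 0.2550 / 81.0310 * 1000
Result: 3.1469 g/L


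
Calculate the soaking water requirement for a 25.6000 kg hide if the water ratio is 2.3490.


Formula: Water = hide_weight * ratio
Substituting: Water = 25.6000 * 2.3490
Result: 60.1344 kg


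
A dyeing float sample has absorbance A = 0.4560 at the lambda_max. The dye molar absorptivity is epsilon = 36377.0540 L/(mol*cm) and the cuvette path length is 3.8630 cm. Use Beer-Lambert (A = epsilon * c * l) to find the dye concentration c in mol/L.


Formula: c = A / (epsilon * l)
Substituting: c = 0.4560 / (36377.0540 * 3.8630)
Result: 3.2450e-06 mol/L


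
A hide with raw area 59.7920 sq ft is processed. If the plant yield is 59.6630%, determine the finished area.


Formula: finished = raw * yield / 100
Substituting: finished = 59.7920 * 59.6630 / 100
Result: 35.6737 sq ft


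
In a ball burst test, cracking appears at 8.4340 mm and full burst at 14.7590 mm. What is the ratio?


Formula: Ratio = crack / burst
Substituting: Ratio = 8.4340 / 14.7590
Result: 0.5714


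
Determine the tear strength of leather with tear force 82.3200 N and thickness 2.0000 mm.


Formula: Tear strength = force / thickness
Substituting: Tear strength = 82.3200 / 2.0000
Result: 41.1600 N/mm


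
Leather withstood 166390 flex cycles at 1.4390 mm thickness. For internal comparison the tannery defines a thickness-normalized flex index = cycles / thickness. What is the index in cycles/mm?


Formula: Index = cycles / thickness
Substituting: Index = 166390 / 1.4390
Result: 115628.9090 cycles/mm


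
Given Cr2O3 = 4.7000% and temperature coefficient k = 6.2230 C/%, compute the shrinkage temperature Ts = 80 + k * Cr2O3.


Formula: Ts = 80 + k * Cr2O3
Substituting: Ts = 80 + 6.2230 * 4.7000
Result: 109.2481 C


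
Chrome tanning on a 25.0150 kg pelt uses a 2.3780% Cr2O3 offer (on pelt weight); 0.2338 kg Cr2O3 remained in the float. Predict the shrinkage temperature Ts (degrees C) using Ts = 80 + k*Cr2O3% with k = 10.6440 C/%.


Offered = pelt * offer_pct / 100 = 25.0150 * 2.3780 / 100 = 0.5949 kg
Uptake = offered - residual = 0.5949 - 0.2338 = 0.3611 kg
Cr2O3% on pelt = uptake / pelt * 100 = 0.3611 / 25.0150 * 100 = 1.4434 %
Ts = 80 + k * Cr2O3% = 80 + 10.6440 * 1.4434 = 95.3631 C


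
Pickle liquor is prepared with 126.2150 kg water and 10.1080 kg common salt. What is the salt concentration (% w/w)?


Formula: Conc = salt / (water + salt) * 100
Substituting: Conc = 10.1080 / (126.2150 + 10.1080) * 100
Result: 7.4147 %


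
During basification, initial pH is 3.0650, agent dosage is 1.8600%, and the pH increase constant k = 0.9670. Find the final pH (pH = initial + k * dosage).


Formula: pH_final = pH_initial + k * base_pct
Substituting: pH_final = 3.0650 + 0.9670 * 1.8600
Result: 4.8636


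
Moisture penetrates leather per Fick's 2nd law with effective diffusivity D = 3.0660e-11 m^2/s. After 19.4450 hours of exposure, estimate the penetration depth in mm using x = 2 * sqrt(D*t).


t = 19.4450 hr * 3600 = 70002.0000 s
D * t = 3.0660e-11 * 70002.0000 = 2.1463e-06
x = 2 * sqrt(D*t) = 2 * sqrt(2.1463e-06) = 0.00293002 m = 2.9300 mm


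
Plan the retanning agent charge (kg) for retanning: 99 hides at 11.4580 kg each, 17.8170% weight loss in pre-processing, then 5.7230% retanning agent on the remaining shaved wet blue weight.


Total_raw = N * avg_wt = 99 * 11.4580 = 1134.3420 kg
Substrate = Total_raw * (1 - loss/100) = 1134.3420 * (1 - 17.8170/100) = 932.2363 kg
Retan = Substrate * pct / 100 = 932.2363 * 5.7230 / 100 = 53.3519 kg


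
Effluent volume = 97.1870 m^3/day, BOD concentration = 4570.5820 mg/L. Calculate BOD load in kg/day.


Formula: BOD_load = volume * conc / 1000
Substituting: BOD_load = 97.1870 * 4570.5820 / 1000
Result: 444.2012 kg/day


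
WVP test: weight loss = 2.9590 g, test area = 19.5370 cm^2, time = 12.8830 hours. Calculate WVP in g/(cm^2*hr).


Formula: WVP = loss / (area * time)
Substituting: WVP = 2.9590 / (19.5370 * 12.8830)
Result: 0.0117563 g/(cm^2*hr)


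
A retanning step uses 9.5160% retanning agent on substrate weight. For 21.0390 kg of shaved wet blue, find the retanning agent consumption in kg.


Formula: Retan = substrate * pct / 100
Substituting: Retan = 21.0390 * 9.5160 / 100
Result: 2.0021 kg


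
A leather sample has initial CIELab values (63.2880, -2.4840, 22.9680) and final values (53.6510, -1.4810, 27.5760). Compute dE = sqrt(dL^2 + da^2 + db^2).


dL = -9.6370, da = 1.0030, db = 4.6080
dE = sqrt((-9.6370)^2 + 1.0030^2 + 4.6080^2) = 10.7290


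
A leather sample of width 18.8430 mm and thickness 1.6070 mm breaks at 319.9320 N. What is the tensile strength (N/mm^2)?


Formula: TS = force / (width * thickness)
Substituting: TS = 319.9320 / (18.8430 * 1.6070)
Result: 10.5655 N/mm^2


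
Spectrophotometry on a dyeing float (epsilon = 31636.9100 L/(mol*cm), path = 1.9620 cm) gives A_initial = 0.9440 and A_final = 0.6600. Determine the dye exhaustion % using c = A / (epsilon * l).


c_initial = A_i / (epsilon * l) = 0.9440 / (31636.9100 * 1.9620) = 1.5208e-05 mol/L
c_final = A_f / (epsilon * l) = 0.6600 / (31636.9100 * 1.9620) = 1.0633e-05 mol/L
Exhaustion = (c_initial - c_final) / c_initial * 100 = (1.5208e-05 - 1.0633e-05) / 1.5208e-05 * 100 = 30.0847 %


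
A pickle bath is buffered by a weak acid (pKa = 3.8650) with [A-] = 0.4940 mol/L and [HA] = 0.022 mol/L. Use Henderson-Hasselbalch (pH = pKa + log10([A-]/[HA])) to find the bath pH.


ratio = [A-] / [HA] = 0.4940 / 0.022 = 22.4545
log10(ratio) = 1.3513
pH = pKa + log10(ratio) = 3.8650 + 1.3513 = 5.2163


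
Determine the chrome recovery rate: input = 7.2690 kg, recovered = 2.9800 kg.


Formula: Recovery = recovered / input * 100
Substituting: Recovery = 2.9800 / 7.2690 * 100
Result: 40.9960 %


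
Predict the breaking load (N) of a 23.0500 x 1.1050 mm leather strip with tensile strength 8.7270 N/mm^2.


Formula: F = TS * w * t
Substituting: F = 8.7270 * 23.0500 * 1.1050
Result: 222.2789 N


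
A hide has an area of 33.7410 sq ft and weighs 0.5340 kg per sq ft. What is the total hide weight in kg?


Formula: Weight = area * weight_per_sqft
Substituting: Weight = 33.7410 * 0.5340
Result: 18.0177 kg


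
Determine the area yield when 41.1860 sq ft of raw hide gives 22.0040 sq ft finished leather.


Formula: Yield = finished / raw * 100
Substituting: Yield = 22.0040 / 41.1860 * 100
Result: 53.4259 %


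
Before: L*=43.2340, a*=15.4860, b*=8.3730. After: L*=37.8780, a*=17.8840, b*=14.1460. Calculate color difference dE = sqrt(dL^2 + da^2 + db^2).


dL = -5.3560, da = 2.3980, db = 5.7730
dE = sqrt((-5.3560)^2 + 2.3980^2 + 5.7730^2) = 8.2319


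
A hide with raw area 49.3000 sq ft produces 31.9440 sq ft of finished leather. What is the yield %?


Formula: Yield = finished / raw * 100
Substituting: Yield = 31.9440 / 49.3000 * 100
Result: 64.7951 %


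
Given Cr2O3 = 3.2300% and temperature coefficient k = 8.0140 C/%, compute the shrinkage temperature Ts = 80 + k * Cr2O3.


Formula: Ts = 80 + k * Cr2O3
Substituting: Ts = 80 + 8.0140 * 3.2300
Result: 105.8852 C


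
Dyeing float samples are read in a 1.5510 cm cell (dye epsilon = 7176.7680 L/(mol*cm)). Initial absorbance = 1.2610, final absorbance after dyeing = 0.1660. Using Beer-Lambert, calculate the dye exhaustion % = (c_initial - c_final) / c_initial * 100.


c_initial = A_i / (epsilon * l) = 1.2610 / (7176.7680 * 1.5510) = 1.1329e-04 mol/L
c_final = A_f / (epsilon * l) = 0.1660 / (7176.7680 * 1.5510) = 1.4913e-05 mol/L
Exhaustion = (c_initial - c_final) / c_initial * 100 = (1.1329e-04 - 1.4913e-05) / 1.1329e-04 * 100 = 86.8358 %


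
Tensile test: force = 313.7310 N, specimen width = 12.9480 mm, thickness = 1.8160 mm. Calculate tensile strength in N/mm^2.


Formula: TS = force / (width * thickness)
Substituting: TS = 313.7310 / (12.9480 * 1.8160)
Result: 13.3426 N/mm^2


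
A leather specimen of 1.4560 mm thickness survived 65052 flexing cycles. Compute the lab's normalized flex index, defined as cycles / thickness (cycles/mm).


Formula: Index = cycles / thickness
Substituting: Index = 65052 / 1.4560
Result: 44678.5714 cycles/mm


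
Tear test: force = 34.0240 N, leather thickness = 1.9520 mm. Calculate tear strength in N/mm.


Formula: Tear strength = force / thickness
Substituting: Tear strength = 34.0240 / 1.9520
Result: 17.4303 N/mm


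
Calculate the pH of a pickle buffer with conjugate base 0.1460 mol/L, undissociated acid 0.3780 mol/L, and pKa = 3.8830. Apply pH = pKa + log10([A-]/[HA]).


ratio = [A-] / [HA] = 0.1460 / 0.3780 = 0.3862
log10(ratio) = -0.4131
pH = pKa + log10(ratio) = 3.8830 - 0.4131 = 3.4699


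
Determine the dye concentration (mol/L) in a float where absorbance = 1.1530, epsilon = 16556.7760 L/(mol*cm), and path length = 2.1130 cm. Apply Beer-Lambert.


Formula: c = A / (epsilon * l)
Substituting: c = 1.1530 / (16556.7760 * 2.1130)
Result: 3.2957e-05 mol/L


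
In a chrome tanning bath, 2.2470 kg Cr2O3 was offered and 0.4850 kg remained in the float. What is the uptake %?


Formula: Uptake = (offered - residual) / offered * 100
Substituting: Uptake = (2.2470 - 0.4850) / 2.2470 * 100
Result: 78.4157 %


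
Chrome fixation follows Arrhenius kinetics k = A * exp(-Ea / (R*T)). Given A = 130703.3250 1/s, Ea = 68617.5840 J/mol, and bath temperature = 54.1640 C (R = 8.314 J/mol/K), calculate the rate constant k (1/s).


T_K = T_C + 273.15 = 54.1640 + 273.15 = 327.3140 K
exponent = -Ea / (R * T_K) = -68617.5840 / (8.314 * 327.3140) = -25.2151
k = A * exp(exponent) = 130703.3250 * exp(-25.2151) = 1.4639e-06 1/s


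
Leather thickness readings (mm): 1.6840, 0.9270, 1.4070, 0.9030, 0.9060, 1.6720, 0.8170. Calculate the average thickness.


Formula: Average = sum / n
Substituting: Average = 8.3160 / 7
Result: 1.1880 mm


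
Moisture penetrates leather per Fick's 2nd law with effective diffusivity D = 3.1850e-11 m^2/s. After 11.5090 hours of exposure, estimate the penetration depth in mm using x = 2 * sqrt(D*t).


t = 11.5090 hr * 3600 = 41432.4000 s
D * t = 3.1850e-11 * 41432.4000 = 1.3196e-06
x = 2 * sqrt(D*t) = 2 * sqrt(1.3196e-06) = 0.0022975 m = 2.2975 mm


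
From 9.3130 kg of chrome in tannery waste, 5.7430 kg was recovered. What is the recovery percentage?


Formula: Recovery = recovered / input * 100
Substituting: Recovery = 5.7430 / 9.3130 * 100
Result: 61.6665 %


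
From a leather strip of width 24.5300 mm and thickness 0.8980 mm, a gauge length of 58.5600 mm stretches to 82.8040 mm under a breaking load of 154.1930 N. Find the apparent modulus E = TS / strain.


TS = F / (w * t) = 154.1930 / (24.5300 * 0.8980) = 6.9999 N/mm^2
strain = (Lf - L0) / L0 = (82.8040 - 58.5600) / 58.5600 = 0.4140
E = TS / strain = 6.9999 / 0.4140 = 16.9078 N/mm^2


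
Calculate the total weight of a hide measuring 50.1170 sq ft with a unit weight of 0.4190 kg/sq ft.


Formula: Weight = area * weight_per_sqft
Substituting: Weight = 50.1170 * 0.4190
Result: 20.9990 kg


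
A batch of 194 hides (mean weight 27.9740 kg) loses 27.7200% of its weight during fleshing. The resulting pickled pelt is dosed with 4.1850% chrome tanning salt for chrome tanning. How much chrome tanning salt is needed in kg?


Total_raw = N * avg_wt = 194 * 27.9740 = 5426.9560 kg
Substrate = Total_raw * (1 - loss/100) = 5426.9560 * (1 - 27.7200/100) = 3922.6038 kg
Chrome = Substrate * pct / 100 = 3922.6038 * 4.1850 / 100 = 164.1610 kg


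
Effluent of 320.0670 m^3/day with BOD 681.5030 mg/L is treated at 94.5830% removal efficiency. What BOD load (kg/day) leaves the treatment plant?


Load_in = volume * conc / 1000 = 320.0670 * 681.5030 / 1000 = 218.1266 kg/day
Removed = Load_in * eff / 100 = 218.1266 * 94.5830 / 100 = 206.3107 kg/day
Load_out = Load_in - Removed = 218.1266 - 206.3107 = 11.8159 kg/day


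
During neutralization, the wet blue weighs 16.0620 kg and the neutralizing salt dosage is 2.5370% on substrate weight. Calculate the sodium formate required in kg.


Formula: Neutralizer = substrate * pct / 100
Substituting: Neutralizer = 16.0620 * 2.5370 / 100
Result: 0.4075 kg


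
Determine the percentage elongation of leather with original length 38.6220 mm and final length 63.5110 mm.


Formula: Elongation = (Lf - L0) / L0 * 100
Substituting: Elongation = (63.5110 - 38.6220) / 38.6220 * 100
Result: 64.4425 %


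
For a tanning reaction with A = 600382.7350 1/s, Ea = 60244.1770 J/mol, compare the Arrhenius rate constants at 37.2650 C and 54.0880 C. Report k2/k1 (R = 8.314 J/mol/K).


T1 = 37.2650 + 273.15 = 310.4150 K; T2 = 54.0880 + 273.15 = 327.2380 K
k1 = A * exp(-Ea/(R*T1)) = 600382.7350 * exp(-60244.1770/(8.314*310.4150)) = 4.3708e-05 1/s
k2 = A * exp(-Ea/(R*T2)) = 600382.7350 * exp(-60244.1770/(8.314*327.2380)) = 1.4512e-04 1/s
k2/k1 = 1.4512e-04 / 4.3708e-05 = 3.3203


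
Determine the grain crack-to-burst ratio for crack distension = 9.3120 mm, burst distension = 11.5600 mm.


Formula: Ratio = crack / burst
Substituting: Ratio = 9.3120 / 11.5600
Result: 0.8055


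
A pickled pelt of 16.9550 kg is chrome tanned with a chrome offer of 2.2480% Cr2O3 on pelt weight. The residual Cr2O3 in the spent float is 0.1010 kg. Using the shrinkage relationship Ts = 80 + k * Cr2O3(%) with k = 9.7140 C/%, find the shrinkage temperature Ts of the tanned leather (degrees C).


Offered = pelt * offer_pct / 100 = 16.9550 * 2.2480 / 100 = 0.3811 kg
Uptake = offered - residual = 0.3811 - 0.1010 = 0.2801 kg
Cr2O3% on pelt = uptake / pelt * 100 = 0.2801 / 16.9550 * 100 = 1.6523 %
Ts = 80 + k * Cr2O3% = 80 + 9.7140 * 1.6523 = 96.0505 C


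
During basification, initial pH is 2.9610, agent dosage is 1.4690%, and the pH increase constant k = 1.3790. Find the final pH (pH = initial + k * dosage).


Formula: pH_final = pH_initial + k * base_pct
Substituting: pH_final = 2.9610 + 1.3790 * 1.4690
Result: 4.9868


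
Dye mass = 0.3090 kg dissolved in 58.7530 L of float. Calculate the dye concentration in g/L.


Formula: Conc = dye_mass(kg) / volume(L) * 1000
Substituting: Conc = 0.3090 / 58.7530 * 1000
Result: 5.2593 g/L


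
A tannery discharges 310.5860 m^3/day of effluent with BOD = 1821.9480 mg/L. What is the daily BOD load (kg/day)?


Formula: BOD_load = volume * conc / 1000
Substituting: BOD_load = 310.5860 * 1821.9480 / 1000
Result: 565.8715 kg/day


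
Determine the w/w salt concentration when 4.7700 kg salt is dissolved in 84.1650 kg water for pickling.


Formula: Conc = salt / (water + salt) * 100
Substituting: Conc = 4.7700 / (84.1650 + 4.7700) * 100
Result: 5.3635 %


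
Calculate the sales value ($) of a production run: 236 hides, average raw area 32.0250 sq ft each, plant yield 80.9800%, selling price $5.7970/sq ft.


Raw_total = N * avg_area = 236 * 32.0250 = 7557.9000 sq ft
Finished = Raw_total * yield / 100 = 7557.9000 * 80.9800 / 100 = 6120.3874 sq ft
Value = Finished * price = 6120.3874 * 5.7970 = 35479.8859 $


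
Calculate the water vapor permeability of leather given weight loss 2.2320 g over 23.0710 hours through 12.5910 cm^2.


Formula: WVP = loss / (area * time)
Substituting: WVP = 2.2320 / (12.5910 * 23.0710)
Result: 0.00768365 g/(cm^2*hr)


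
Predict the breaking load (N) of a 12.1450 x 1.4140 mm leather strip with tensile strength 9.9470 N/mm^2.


Formula: F = TS * w * t
Substituting: F = 9.9470 * 12.1450 * 1.4140
Result: 170.8201 N


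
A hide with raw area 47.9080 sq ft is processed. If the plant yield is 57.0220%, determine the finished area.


Formula: finished = raw * yield / 100
Substituting: finished = 47.9080 * 57.0220 / 100
Result: 27.3181 sq ft


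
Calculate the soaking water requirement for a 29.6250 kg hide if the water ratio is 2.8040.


Formula: Water = hide_weight * ratio
Substituting: Water = 29.6250 * 2.8040
Result: 83.0685 kg


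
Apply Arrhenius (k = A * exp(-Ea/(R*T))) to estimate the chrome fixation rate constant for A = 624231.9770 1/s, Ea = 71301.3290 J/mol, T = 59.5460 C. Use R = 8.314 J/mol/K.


T_K = T_C + 273.15 = 59.5460 + 273.15 = 332.6960 K
exponent = -Ea / (R * T_K) = -71301.3290 / (8.314 * 332.6960) = -25.7775
k = A * exp(exponent) = 624231.9770 * exp(-25.7775) = 3.9842e-06 1/s


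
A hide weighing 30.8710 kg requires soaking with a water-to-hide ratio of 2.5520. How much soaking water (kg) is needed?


Formula: Water = hide_weight * ratio
Substituting: Water = 30.8710 * 2.5520
Result: 78.7828 kg


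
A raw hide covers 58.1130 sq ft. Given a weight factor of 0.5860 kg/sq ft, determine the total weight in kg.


Formula: Weight = area * weight_per_sqft
Substituting: Weight = 58.1130 * 0.5860
Result: 34.0542 kg


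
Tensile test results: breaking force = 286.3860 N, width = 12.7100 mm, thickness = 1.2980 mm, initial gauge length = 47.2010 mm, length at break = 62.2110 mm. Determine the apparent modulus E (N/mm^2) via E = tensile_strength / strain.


TS = F / (w * t) = 286.3860 / (12.7100 * 1.2980) = 17.3593 N/mm^2
strain = (Lf - L0) / L0 = (62.2110 - 47.2010) / 47.2010 = 0.3180
E = TS / strain = 17.3593 / 0.3180 = 54.5886 N/mm^2


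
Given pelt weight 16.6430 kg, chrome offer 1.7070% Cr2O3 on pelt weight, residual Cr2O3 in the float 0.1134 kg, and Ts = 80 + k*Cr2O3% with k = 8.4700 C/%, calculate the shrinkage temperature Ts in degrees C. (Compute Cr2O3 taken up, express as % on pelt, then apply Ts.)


Offered = pelt * offer_pct / 100 = 16.6430 * 1.7070 / 100 = 0.2841 kg
Uptake = offered - residual = 0.2841 - 0.1134 = 0.1707 kg
Cr2O3% on pelt = uptake / pelt * 100 = 0.1707 / 16.6430 * 100 = 1.0256 %
Ts = 80 + k * Cr2O3% = 80 + 8.4700 * 1.0256 = 88.6871 C


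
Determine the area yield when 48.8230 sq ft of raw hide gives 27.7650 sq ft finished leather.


Formula: Yield = finished / raw * 100
Substituting: Yield = 27.7650 / 48.8230 * 100
Result: 56.8687 %


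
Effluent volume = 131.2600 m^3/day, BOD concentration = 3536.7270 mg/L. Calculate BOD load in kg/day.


Formula: BOD_load = volume * conc / 1000
Substituting: BOD_load = 131.2600 * 3536.7270 / 1000
Result: 464.2308 kg/day


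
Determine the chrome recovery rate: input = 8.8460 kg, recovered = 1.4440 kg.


Formula: Recovery = recovered / input * 100
Substituting: Recovery = 1.4440 / 8.8460 * 100
Result: 16.3238 %


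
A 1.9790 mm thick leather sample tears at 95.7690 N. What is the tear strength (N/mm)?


Formula: Tear strength = force / thickness
Substituting: Tear strength = 95.7690 / 1.9790
Result: 48.3926 N/mm


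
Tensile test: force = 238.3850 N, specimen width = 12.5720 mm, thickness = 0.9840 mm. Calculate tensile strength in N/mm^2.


Formula: TS = force / (width * thickness)
Substituting: TS = 238.3850 / (12.5720 * 0.9840)
Result: 19.2699 N/mm^2


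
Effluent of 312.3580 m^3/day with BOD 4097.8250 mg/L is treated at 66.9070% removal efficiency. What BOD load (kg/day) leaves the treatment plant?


Load_in = volume * conc / 1000 = 312.3580 * 4097.8250 / 1000 = 1279.9884 kg/day
Removed = Load_in * eff / 100 = 1279.9884 * 66.9070 / 100 = 856.4019 kg/day
Load_out = Load_in - Removed = 1279.9884 - 856.4019 = 423.5866 kg/day


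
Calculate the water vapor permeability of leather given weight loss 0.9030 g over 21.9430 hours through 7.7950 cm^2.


Formula: WVP = loss / (area * time)
Substituting: WVP = 0.9030 / (7.7950 * 21.9430)
Result: 0.00527929 g/(cm^2*hr)


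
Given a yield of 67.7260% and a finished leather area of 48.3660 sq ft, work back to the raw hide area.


Formula: raw = finished * 100 / yield
Substituting: raw = 48.3660 * 100 / 67.7260
Result: 71.4142 sq ft


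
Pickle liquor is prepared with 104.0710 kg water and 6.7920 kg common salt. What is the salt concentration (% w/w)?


Formula: Conc = salt / (water + salt) * 100
Substituting: Conc = 6.7920 / (104.0710 + 6.7920) * 100
Result: 6.1265 %


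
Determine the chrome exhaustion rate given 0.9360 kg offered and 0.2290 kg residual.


Formula: Uptake = (offered - residual) / offered * 100
Substituting: Uptake = (0.9360 - 0.2290) / 0.9360 * 100
Result: 75.5342 %


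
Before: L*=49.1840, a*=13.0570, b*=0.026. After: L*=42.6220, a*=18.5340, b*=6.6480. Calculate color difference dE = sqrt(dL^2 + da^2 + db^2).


dL = -6.5620, da = 5.4770, db = 6.6220
dE = sqrt((-6.5620)^2 + 5.4770^2 + 6.6220^2) = 10.8124


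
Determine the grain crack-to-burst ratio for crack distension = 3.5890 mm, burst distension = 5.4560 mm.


Formula: Ratio = crack / burst
Substituting: Ratio = 3.5890 / 5.4560
Result: 0.6578
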